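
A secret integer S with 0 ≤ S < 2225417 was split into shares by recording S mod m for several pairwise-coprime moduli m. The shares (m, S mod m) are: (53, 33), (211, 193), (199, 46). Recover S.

The moduli are pairwise coprime; N = 53·211·199 = 2225417.
N/53 = 41989; 41989 ≡ 13 (mod 53); 13·49 ≡ 1, so inverse 49.
N/211 = 10547; 10547 ≡ 208 (mod 211); 208·70 ≡ 1, so inverse 70.
N/199 = 11183; 11183 ≡ 39 (mod 199); 39·148 ≡ 1, so inverse 148.
S ≡ 33·41989·49 + 193·10547·70 + 46·11183·148 = 286520047.
286520047 mod 2225417 = 1666671.

1666671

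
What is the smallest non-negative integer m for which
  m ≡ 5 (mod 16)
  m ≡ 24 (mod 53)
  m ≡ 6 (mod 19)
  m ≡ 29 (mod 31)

The moduli are pairwise coprime; N = 16·53·19·31 = 499472.
N/16 = 31217; 31217 ≡ 1 (mod 16), inverse 1.
N/53 = 9424; 9424 ≡ 43 (mod 53); 43·37 ≡ 1, so inverse 37.
N/19 = 26288; 26288 ≡ 11 (mod 19); 11·7 ≡ 1, so inverse 7.
N/31 = 16112; 16112 ≡ 23 (mod 31); 23·27 ≡ 1, so inverse 27.
m ≡ 5·31217·1 + 24·9424·37 + 6·26288·7 + 29·16112·27 = 22244389.
22244389 mod 499472 = 267621.

267621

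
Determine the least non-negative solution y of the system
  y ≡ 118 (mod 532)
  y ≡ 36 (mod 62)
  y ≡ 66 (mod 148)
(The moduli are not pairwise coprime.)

Combine the congruences pairwise.
gcd(532, 62) = 2 and 2 | (36 − 118), so the pair is consistent; merging gives y ≡ 14482 (mod 16492), where 16492 = lcm(532, 62).
gcd(16492, 148) = 4 and 4 | (66 − 14482), so the pair is consistent; merging gives y ≡ 113434 (mod 610204), where 610204 = lcm(16492, 148).
The solution is unique modulo lcm(532, 62, 148) = 610204.

113434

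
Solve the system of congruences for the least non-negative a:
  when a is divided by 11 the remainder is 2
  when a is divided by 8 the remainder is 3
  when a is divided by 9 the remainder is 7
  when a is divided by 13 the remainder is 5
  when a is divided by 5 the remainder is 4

2059

From a ≡ 2 (mod 11) write a = 2 + 11t. Substituting into a ≡ 3 (mod 8) gives 11t ≡ 1 (mod 8), and since 3⁻¹ ≡ 3 (mod 8), t ≡ 3. Hence a ≡ 2 + 11·3 = 35 (mod 88).
From a ≡ 35 (mod 88) write a = 35 + 88t. Substituting into a ≡ 7 (mod 9) gives 88t ≡ 8 (mod 9), and since 7⁻¹ ≡ 4 (mod 9), t ≡ 5. Hence a ≡ 35 + 88·5 = 475 (mod 792).
From a ≡ 475 (mod 792) write a = 475 + 792t. Substituting into a ≡ 5 (mod 13) gives 792t ≡ 11 (mod 13), and since 12⁻¹ ≡ 12 (mod 13), t ≡ 2. Hence a ≡ 475 + 792·2 = 2059 (mod 10296).
From a ≡ 2059 (mod 10296) write a = 2059 + 10296t. Substituting into a ≡ 4 (mod 5) gives 10296t ≡ 0 (mod 5), and since 1⁻¹ ≡ 1 (mod 5), t ≡ 0. Hence a ≡ 2059 + 10296·0 = 2059 (mod 51480).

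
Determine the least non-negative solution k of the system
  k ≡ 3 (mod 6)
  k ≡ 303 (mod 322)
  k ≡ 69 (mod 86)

26385

Combine the congruences pairwise.
gcd(6, 322) = 2 and 2 | (303 − 3), so the pair is consistent; merging gives k ≡ 303 (mod 966), where 966 = lcm(6, 322).
gcd(966, 86) = 2 and 2 | (69 − 303), so the pair is consistent; merging gives k ≡ 26385 (mod 41538), where 41538 = lcm(966, 86).
The solution is unique modulo lcm(6, 322, 86) = 41538.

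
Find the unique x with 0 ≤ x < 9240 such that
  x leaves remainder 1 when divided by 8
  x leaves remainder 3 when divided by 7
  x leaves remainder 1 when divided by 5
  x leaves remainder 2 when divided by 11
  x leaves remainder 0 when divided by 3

From x ≡ 1 (mod 8) write x = 1 + 8t. Substituting into x ≡ 3 (mod 7) gives 8t ≡ 2 (mod 7), and since 1⁻¹ ≡ 1 (mod 7), t ≡ 2. Hence x ≡ 1 + 8·2 = 17 (mod 56).
From x ≡ 17 (mod 56) write x = 17 + 56t. Substituting into x ≡ 1 (mod 5) gives 56t ≡ 4 (mod 5), and since 1⁻¹ ≡ 1 (mod 5), t ≡ 4. Hence x ≡ 17 + 56·4 = 241 (mod 280).
From x ≡ 241 (mod 280) write x = 241 + 280t. Substituting into x ≡ 2 (mod 11) gives 280t ≡ 3 (mod 11), and since 5⁻¹ ≡ 9 (mod 11), t ≡ 5. Hence x ≡ 241 + 280·5 = 1641 (mod 3080).
From x ≡ 1641 (mod 3080) write x = 1641 + 3080t. Substituting into x ≡ 0 (mod 3) gives 3080t ≡ 0 (mod 3), and since 2⁻¹ ≡ 2 (mod 3), t ≡ 0. Hence x ≡ 1641 + 3080·0 = 1641 (mod 9240).

1641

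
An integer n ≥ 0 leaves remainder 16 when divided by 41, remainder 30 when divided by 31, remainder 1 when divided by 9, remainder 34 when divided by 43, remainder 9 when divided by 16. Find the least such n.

The moduli are pairwise coprime; M = 41·31·9·43·16 = 7870032.
M/41 = 191952; 191952 ≡ 31 (mod 41); 31·4 ≡ 1, so inverse 4.
M/31 = 253872; 253872 ≡ 13 (mod 31); 13·12 ≡ 1, so inverse 12.
M/9 = 874448; 874448 ≡ 8 (mod 9); 8·8 ≡ 1, so inverse 8.
M/43 = 183024; 183024 ≡ 16 (mod 43); 16·35 ≡ 1, so inverse 35.
M/16 = 491877; 491877 ≡ 5 (mod 16); 5·13 ≡ 1, so inverse 13.
n ≡ 16·191952·4 + 30·253872·12 + 1·874448·8 + 34·183024·35 + 9·491877·13 = 386022601.
386022601 mod 7870032 = 391033.

391033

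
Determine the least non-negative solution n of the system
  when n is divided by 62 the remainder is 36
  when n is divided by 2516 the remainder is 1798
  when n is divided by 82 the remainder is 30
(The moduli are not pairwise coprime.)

Combine the congruences pairwise.
gcd(62, 2516) = 2 and 2 | (1798 − 36), so the pair is consistent; merging gives n ≡ 4314 (mod 77996), where 77996 = lcm(62, 2516).
gcd(77996, 82) = 2 and 2 | (30 − 4314), so the pair is consistent; merging gives n ≡ 1720226 (mod 3197836), where 3197836 = lcm(77996, 82).
The solution is unique modulo lcm(62, 2516, 82) = 3197836.

1720226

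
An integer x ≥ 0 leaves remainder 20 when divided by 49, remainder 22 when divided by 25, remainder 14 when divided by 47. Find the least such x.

Combine the congruences pairwise.
From x ≡ 20 (mod 49) write x = 20 + 49t. Substituting into x ≡ 22 (mod 25) gives 49t ≡ 2 (mod 25), and since 24⁻¹ ≡ 24 (mod 25), t ≡ 23. Hence x ≡ 20 + 49·23 = 1147 (mod 1225).
From x ≡ 1147 (mod 1225) write x = 1147 + 1225t. Substituting into x ≡ 14 (mod 47) gives 1225t ≡ 42 (mod 47), and since 3⁻¹ ≡ 16 (mod 47), t ≡ 14. Hence x ≡ 1147 + 1225·14 = 18297 (mod 57575).

18297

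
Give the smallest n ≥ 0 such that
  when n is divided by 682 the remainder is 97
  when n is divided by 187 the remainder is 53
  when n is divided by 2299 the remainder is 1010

Combine the congruences pairwise.
gcd(682, 187) = 11 and 11 | (53 − 97), so the pair is consistent; merging gives n ≡ 8281 (mod 11594), where 11594 = lcm(682, 187).
gcd(11594, 2299) = 11 and 11 | (1010 − 8281), so the pair is consistent; merging gives n ≡ 2118389 (mod 2423146), where 2423146 = lcm(11594, 2299).
The solution is unique modulo lcm(682, 187, 2299) = 2423146.

2118389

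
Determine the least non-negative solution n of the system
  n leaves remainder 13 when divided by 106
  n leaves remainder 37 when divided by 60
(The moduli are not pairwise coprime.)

gcd(106, 60) = 2 and 2 | (37 − 13), so the pair is consistent; merging gives n ≡ 2557 (mod 3180), where 3180 = lcm(106, 60).
The solution is unique modulo lcm(106, 60) = 3180.

2557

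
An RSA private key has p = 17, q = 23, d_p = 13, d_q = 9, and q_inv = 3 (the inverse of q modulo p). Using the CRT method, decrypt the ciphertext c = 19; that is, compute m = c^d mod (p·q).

355

m₁ = c^(d_p) mod p: c ≡ 2 (mod 17), and 2^13 mod 17 = 15.
m₂ = c^(d_q) mod q: c ≡ 19 (mod 23), and 19^9 mod 23 = 10.
h = q_inv·(m₁ − m₂) mod p = 3·(15 − 10) mod 17 = 15.
m = m₂ + h·q = 10 + 15·23 = 355.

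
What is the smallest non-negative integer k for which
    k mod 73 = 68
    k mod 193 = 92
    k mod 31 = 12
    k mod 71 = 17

20209315

The moduli are pairwise coprime; N = 73·193·31·71 = 31009889.
N/73 = 424793; 424793 ≡ 6 (mod 73); 6·61 ≡ 1, so inverse 61.
N/193 = 160673; 160673 ≡ 97 (mod 193); 97·2 ≡ 1, so inverse 2.
N/31 = 1000319; 1000319 ≡ 11 (mod 31); 11·17 ≡ 1, so inverse 17.
N/71 = 436759; 436759 ≡ 38 (mod 71); 38·43 ≡ 1, so inverse 43.
k ≡ 68·424793·61 + 92·160673·2 + 12·1000319·17 + 17·436759·43 = 2314941101.
2314941101 mod 31009889 = 20209315.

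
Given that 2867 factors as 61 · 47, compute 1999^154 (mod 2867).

Mod 61: 1999 ≡ 47; by Fermat, exponent reduces to 154 mod 60 = 34; 47^34 ≡ 47 (mod 61).
Mod 47: 1999 ≡ 25; by Fermat, exponent reduces to 154 mod 46 = 16; 25^16 ≡ 7 (mod 47).
Combine by CRT: x ≡ 47 (mod 61), x ≡ 7 (mod 47) ⇒ x ≡ 1511 (mod 2867).

1511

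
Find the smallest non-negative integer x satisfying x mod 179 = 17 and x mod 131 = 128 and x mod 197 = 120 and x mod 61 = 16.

182071657

The moduli are pairwise coprime; N = 179·131·197·61 = 281786633.
N/179 = 1574227; 1574227 ≡ 101 (mod 179); 101·39 ≡ 1, so inverse 39.
N/131 = 2151043; 2151043 ≡ 23 (mod 131); 23·57 ≡ 1, so inverse 57.
N/197 = 1430389; 1430389 ≡ 169 (mod 197); 169·7 ≡ 1, so inverse 7.
N/61 = 4619453; 4619453 ≡ 45 (mod 61); 45·19 ≡ 1, so inverse 19.
x ≡ 17·1574227·39 + 128·2151043·57 + 120·1430389·7 + 16·4619453·19 = 19343562701.
19343562701 mod 281786633 = 182071657.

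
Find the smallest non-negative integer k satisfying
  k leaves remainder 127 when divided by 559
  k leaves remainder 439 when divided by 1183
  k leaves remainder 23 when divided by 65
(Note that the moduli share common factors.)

228758

gcd(559, 1183) = 13 and 13 | (439 − 127), so the pair is consistent; merging gives k ≡ 25282 (mod 50869), where 50869 = lcm(559, 1183).
gcd(50869, 65) = 13 and 13 | (23 − 25282), so the pair is consistent; merging gives k ≡ 228758 (mod 254345), where 254345 = lcm(50869, 65).
The solution is unique modulo lcm(559, 1183, 65) = 254345.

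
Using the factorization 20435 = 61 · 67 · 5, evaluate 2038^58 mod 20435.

18174

Mod 61: 2038 ≡ 25; 25^58 ≡ 57 (mod 61).
Mod 67: 2038 ≡ 28; 28^58 ≡ 17 (mod 67).
Mod 5: 2038 ≡ 3; by Fermat, exponent reduces to 58 mod 4 = 2; 3^2 ≡ 4 (mod 5).
Combine by CRT: x ≡ 57 (mod 61), x ≡ 17 (mod 67), x ≡ 4 (mod 5) ⇒ x ≡ 18174 (mod 20435).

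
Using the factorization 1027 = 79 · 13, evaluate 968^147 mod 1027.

Mod 79: 968 ≡ 20; by Fermat, exponent reduces to 147 mod 78 = 69; 20^69 ≡ 22 (mod 79).
Mod 13: 968 ≡ 6; by Fermat, exponent reduces to 147 mod 12 = 3; 6^3 ≡ 8 (mod 13).
Combine by CRT: x ≡ 22 (mod 79), x ≡ 8 (mod 13) ⇒ x ≡ 970 (mod 1027).

970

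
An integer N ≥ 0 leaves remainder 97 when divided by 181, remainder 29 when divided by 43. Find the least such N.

Combine the congruences pairwise.
From N ≡ 97 (mod 181) write N = 97 + 181t. Substituting into N ≡ 29 (mod 43) gives 181t ≡ 18 (mod 43), and since 9⁻¹ ≡ 24 (mod 43), t ≡ 2. Hence N ≡ 97 + 181·2 = 459 (mod 7783).

459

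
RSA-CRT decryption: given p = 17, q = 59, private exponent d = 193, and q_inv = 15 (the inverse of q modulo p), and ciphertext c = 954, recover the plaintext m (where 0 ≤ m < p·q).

d_p = d mod (p−1) = 193 mod 16 = 1; d_q = d mod (q−1) = 19.
m₁ = c^(d_p) mod p: c ≡ 2 (mod 17), and 2^1 mod 17 = 2.
m₂ = c^(d_q) mod q: c ≡ 10 (mod 59), and 10^19 mod 59 = 33.
h = q_inv·(m₁ − m₂) mod p = 15·(2 − 33) mod 17 = 11.
m = m₂ + h·q = 33 + 11·59 = 682.

682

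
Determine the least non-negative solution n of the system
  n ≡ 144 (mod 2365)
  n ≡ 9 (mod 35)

Combine the congruences pairwise.
gcd(2365, 35) = 5 and 5 | (9 − 144), so the pair is consistent; merging gives n ≡ 4874 (mod 16555), where 16555 = lcm(2365, 35).
The solution is unique modulo lcm(2365, 35) = 16555.

4874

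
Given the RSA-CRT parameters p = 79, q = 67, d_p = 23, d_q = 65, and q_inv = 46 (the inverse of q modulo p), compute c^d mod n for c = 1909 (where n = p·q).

m₁ = c^(d_p) mod p: c ≡ 13 (mod 79), and 13^23 mod 79 = 9.
m₂ = c^(d_q) mod q: c ≡ 33 (mod 67), and 33^65 mod 67 = 65.
h = q_inv·(m₁ − m₂) mod p = 46·(9 − 65) mod 79 = 31.
m = m₂ + h·q = 65 + 31·67 = 2142.

2142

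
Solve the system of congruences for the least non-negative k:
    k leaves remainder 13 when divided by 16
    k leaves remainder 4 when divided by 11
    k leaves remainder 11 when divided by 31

5405

Combine the congruences pairwise.
From k ≡ 13 (mod 16) write k = 13 + 16t. Substituting into k ≡ 4 (mod 11) gives 16t ≡ 2 (mod 11), and since 5⁻¹ ≡ 9 (mod 11), t ≡ 7. Hence k ≡ 13 + 16·7 = 125 (mod 176).
From k ≡ 125 (mod 176) write k = 125 + 176t. Substituting into k ≡ 11 (mod 31) gives 176t ≡ 10 (mod 31), and since 21⁻¹ ≡ 3 (mod 31), t ≡ 30. Hence k ≡ 125 + 176·30 = 5405 (mod 5456).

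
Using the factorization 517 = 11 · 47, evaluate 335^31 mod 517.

71

Mod 11: 335 ≡ 5; by Fermat, exponent reduces to 31 mod 10 = 1; 5^1 ≡ 5 (mod 11).
Mod 47: 335 ≡ 6; 6^31 ≡ 24 (mod 47).
Combine by CRT: x ≡ 5 (mod 11), x ≡ 24 (mod 47) ⇒ x ≡ 71 (mod 517).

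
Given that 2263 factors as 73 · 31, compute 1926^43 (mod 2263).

281

Mod 73: 1926 ≡ 28; 28^43 ≡ 62 (mod 73).
Mod 31: 1926 ≡ 4; by Fermat, exponent reduces to 43 mod 30 = 13; 4^13 ≡ 2 (mod 31).
Combine by CRT: x ≡ 62 (mod 73), x ≡ 2 (mod 31) ⇒ x ≡ 281 (mod 2263).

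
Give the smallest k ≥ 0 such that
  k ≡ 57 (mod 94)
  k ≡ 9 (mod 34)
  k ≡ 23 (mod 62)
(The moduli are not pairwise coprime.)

40571

gcd(94, 34) = 2 and 2 | (9 − 57), so the pair is consistent; merging gives k ≡ 621 (mod 1598), where 1598 = lcm(94, 34).
gcd(1598, 62) = 2 and 2 | (23 − 621), so the pair is consistent; merging gives k ≡ 40571 (mod 49538), where 49538 = lcm(1598, 62).
The solution is unique modulo lcm(94, 34, 62) = 49538.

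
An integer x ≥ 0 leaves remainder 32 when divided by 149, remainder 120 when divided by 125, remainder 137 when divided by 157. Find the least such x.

From x ≡ 32 (mod 149) write x = 32 + 149t. Substituting into x ≡ 120 (mod 125) gives 149t ≡ 88 (mod 125), and since 24⁻¹ ≡ 99 (mod 125), t ≡ 87. Hence x ≡ 32 + 149·87 = 12995 (mod 18625).
From x ≡ 12995 (mod 18625) write x = 12995 + 18625t. Substituting into x ≡ 137 (mod 157) gives 18625t ≡ 16 (mod 157), and since 99⁻¹ ≡ 46 (mod 157), t ≡ 108. Hence x ≡ 12995 + 18625·108 = 2024495 (mod 2924125).

2024495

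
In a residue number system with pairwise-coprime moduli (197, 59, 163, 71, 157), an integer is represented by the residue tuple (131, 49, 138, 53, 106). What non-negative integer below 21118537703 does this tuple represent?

19473428067

The moduli are pairwise coprime; N = 197·59·163·71·157 = 21118537703.
N/197 = 107200699; 107200699 ≡ 194 (mod 197); 194·131 ≡ 1, so inverse 131.
N/59 = 357941317; 357941317 ≡ 58 (mod 59); 58·58 ≡ 1, so inverse 58.
N/163 = 129561581; 129561581 ≡ 53 (mod 163); 53·40 ≡ 1, so inverse 40.
N/71 = 297444193; 297444193 ≡ 59 (mod 71); 59·65 ≡ 1, so inverse 65.
N/157 = 134512979; 134512979 ≡ 89 (mod 157); 89·30 ≡ 1, so inverse 30.
x ≡ 131·107200699·131 + 49·357941317·58 + 138·129561581·40 + 53·297444193·65 + 106·134512979·30 = 5024566863678.
5024566863678 mod 21118537703 = 19473428067.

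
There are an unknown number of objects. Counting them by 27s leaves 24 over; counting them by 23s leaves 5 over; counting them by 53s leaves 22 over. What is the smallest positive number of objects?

5640

The moduli are pairwise coprime; M = 27·23·53 = 32913.
M/27 = 1219; 1219 ≡ 4 (mod 27); 4·7 ≡ 1, so inverse 7.
M/23 = 1431; 1431 ≡ 5 (mod 23); 5·14 ≡ 1, so inverse 14.
M/53 = 621; 621 ≡ 38 (mod 53); 38·7 ≡ 1, so inverse 7.
N ≡ 24·1219·7 + 5·1431·14 + 22·621·7 = 400596.
400596 mod 32913 = 5640.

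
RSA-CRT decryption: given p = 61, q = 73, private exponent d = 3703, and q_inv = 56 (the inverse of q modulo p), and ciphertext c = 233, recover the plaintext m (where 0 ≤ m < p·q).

2451

d_p = d mod (p−1) = 3703 mod 60 = 43; d_q = d mod (q−1) = 31.
m₁ = c^(d_p) mod p: c ≡ 50 (mod 61), and 50^43 mod 61 = 11.
m₂ = c^(d_q) mod q: c ≡ 14 (mod 73), and 14^31 mod 73 = 42.
h = q_inv·(m₁ − m₂) mod p = 56·(11 − 42) mod 61 = 33.
m = m₂ + h·q = 42 + 33·73 = 2451.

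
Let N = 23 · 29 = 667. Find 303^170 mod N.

Mod 23: 303 ≡ 4; by Fermat, exponent reduces to 170 mod 22 = 16; 4^16 ≡ 12 (mod 23).
Mod 29: 303 ≡ 13; by Fermat, exponent reduces to 170 mod 28 = 2; 13^2 ≡ 24 (mod 29).
Combine by CRT: x ≡ 12 (mod 23), x ≡ 24 (mod 29) ⇒ x ≡ 633 (mod 667).

633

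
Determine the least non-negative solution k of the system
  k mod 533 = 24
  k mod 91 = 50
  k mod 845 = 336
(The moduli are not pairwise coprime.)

Combine the congruences pairwise.
gcd(533, 91) = 13 and 13 | (50 − 24), so the pair is consistent; merging gives k ≡ 2689 (mod 3731), where 3731 = lcm(533, 91).
gcd(3731, 845) = 13 and 13 | (336 − 2689), so the pair is consistent; merging gives k ≡ 103426 (mod 242515), where 242515 = lcm(3731, 845).
The solution is unique modulo lcm(533, 91, 845) = 242515.

103426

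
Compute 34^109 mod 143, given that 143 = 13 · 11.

34

Mod 13: 34 ≡ 8; by Fermat, exponent reduces to 109 mod 12 = 1; 8^1 ≡ 8 (mod 13).
Mod 11: 34 ≡ 1; by Fermat, exponent reduces to 109 mod 10 = 9; 1^9 ≡ 1 (mod 11).
Combine by CRT: x ≡ 8 (mod 13), x ≡ 1 (mod 11) ⇒ x ≡ 34 (mod 143).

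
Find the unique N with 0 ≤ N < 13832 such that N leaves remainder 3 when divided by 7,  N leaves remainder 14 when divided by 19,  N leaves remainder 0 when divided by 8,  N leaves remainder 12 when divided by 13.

The moduli are pairwise coprime; M = 7·19·8·13 = 13832.
M/7 = 1976; 1976 ≡ 2 (mod 7); 2·4 ≡ 1, so inverse 4.
M/19 = 728; 728 ≡ 6 (mod 19); 6·16 ≡ 1, so inverse 16.
M/8 = 1729; 1729 ≡ 1 (mod 8), inverse 1.
M/13 = 1064; 1064 ≡ 11 (mod 13); 11·6 ≡ 1, so inverse 6.
N ≡ 3·1976·4 + 14·728·16 + 0·1729·1 + 12·1064·6 = 263392.
263392 mod 13832 = 584.

584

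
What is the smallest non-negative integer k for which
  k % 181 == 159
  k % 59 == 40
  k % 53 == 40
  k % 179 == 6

Combine the congruences pairwise.
From k ≡ 159 (mod 181) write k = 159 + 181t. Substituting into k ≡ 40 (mod 59) gives 181t ≡ 58 (mod 59), and since 4⁻¹ ≡ 15 (mod 59), t ≡ 44. Hence k ≡ 159 + 181·44 = 8123 (mod 10679).
From k ≡ 8123 (mod 10679) write k = 8123 + 10679t. Substituting into k ≡ 40 (mod 53) gives 10679t ≡ 26 (mod 53), and since 26⁻¹ ≡ 51 (mod 53), t ≡ 1. Hence k ≡ 8123 + 10679·1 = 18802 (mod 565987).
From k ≡ 18802 (mod 565987) write k = 18802 + 565987t. Substituting into k ≡ 6 (mod 179) gives 565987t ≡ 178 (mod 179), and since 168⁻¹ ≡ 65 (mod 179), t ≡ 114. Hence k ≡ 18802 + 565987·114 = 64541320 (mod 101311673).

64541320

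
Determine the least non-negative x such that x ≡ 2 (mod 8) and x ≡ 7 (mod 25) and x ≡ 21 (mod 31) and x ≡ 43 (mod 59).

The moduli are pairwise coprime; N = 8·25·31·59 = 365800.
N/8 = 45725; 45725 ≡ 5 (mod 8); 5·5 ≡ 1, so inverse 5.
N/25 = 14632; 14632 ≡ 7 (mod 25); 7·18 ≡ 1, so inverse 18.
N/31 = 11800; 11800 ≡ 20 (mod 31); 20·14 ≡ 1, so inverse 14.
N/59 = 6200; 6200 ≡ 5 (mod 59); 5·12 ≡ 1, so inverse 12.
x ≡ 2·45725·5 + 7·14632·18 + 21·11800·14 + 43·6200·12 = 8969282.
8969282 mod 365800 = 190082.

190082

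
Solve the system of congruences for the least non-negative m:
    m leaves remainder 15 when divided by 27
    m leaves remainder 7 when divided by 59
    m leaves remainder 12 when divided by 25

30687

The moduli are pairwise coprime; N = 27·59·25 = 39825.
N/27 = 1475; 1475 ≡ 17 (mod 27); 17·8 ≡ 1, so inverse 8.
N/59 = 675; 675 ≡ 26 (mod 59); 26·25 ≡ 1, so inverse 25.
N/25 = 1593; 1593 ≡ 18 (mod 25); 18·7 ≡ 1, so inverse 7.
m ≡ 15·1475·8 + 7·675·25 + 12·1593·7 = 428937.
428937 mod 39825 = 30687.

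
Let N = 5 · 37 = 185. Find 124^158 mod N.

Mod 5: 124 ≡ 4; by Fermat, exponent reduces to 158 mod 4 = 2; 4^2 ≡ 1 (mod 5).
Mod 37: 124 ≡ 13; by Fermat, exponent reduces to 158 mod 36 = 14; 13^14 ≡ 25 (mod 37).
Combine by CRT: x ≡ 1 (mod 5), x ≡ 25 (mod 37) ⇒ x ≡ 136 (mod 185).

136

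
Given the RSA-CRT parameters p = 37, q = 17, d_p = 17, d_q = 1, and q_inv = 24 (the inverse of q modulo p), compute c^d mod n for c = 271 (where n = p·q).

441

m₁ = c^(d_p) mod p: c ≡ 12 (mod 37), and 12^17 mod 37 = 34.
m₂ = c^(d_q) mod q: c ≡ 16 (mod 17), and 16^1 mod 17 = 16.
h = q_inv·(m₁ − m₂) mod p = 24·(34 − 16) mod 37 = 25.
m = m₂ + h·q = 16 + 25·17 = 441.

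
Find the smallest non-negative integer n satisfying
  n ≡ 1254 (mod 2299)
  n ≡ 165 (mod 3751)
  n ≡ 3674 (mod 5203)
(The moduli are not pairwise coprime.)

Combine the congruences pairwise.
gcd(2299, 3751) = 121 and 121 | (165 − 1254), so the pair is consistent; merging gives n ≡ 56430 (mod 71269), where 71269 = lcm(2299, 3751).
gcd(71269, 5203) = 121 and 121 | (3674 − 56430), so the pair is consistent; merging gives n ≡ 1268003 (mod 3064567), where 3064567 = lcm(71269, 5203).
The solution is unique modulo lcm(2299, 3751, 5203) = 3064567.

1268003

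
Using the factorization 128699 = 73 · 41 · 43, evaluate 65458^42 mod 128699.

Mod 73: 65458 ≡ 50; 50^42 ≡ 65 (mod 73).
Mod 41: 65458 ≡ 22; by Fermat, exponent reduces to 42 mod 40 = 2; 22^2 ≡ 33 (mod 41).
Mod 43: 65458 ≡ 12; since 42 | 42, by Fermat 12^42 ≡ 1 (mod 43).
Combine by CRT: x ≡ 65 (mod 73), x ≡ 33 (mod 41), x ≡ 1 (mod 43) ⇒ x ≡ 5978 (mod 128699).

5978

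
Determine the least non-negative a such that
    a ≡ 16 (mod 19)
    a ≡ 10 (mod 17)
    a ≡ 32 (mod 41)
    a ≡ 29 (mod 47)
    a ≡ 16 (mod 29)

6240642

The moduli are pairwise coprime; N = 19·17·41·47·29 = 18050209.
N/19 = 950011; 950011 ≡ 11 (mod 19); 11·7 ≡ 1, so inverse 7.
N/17 = 1061777; 1061777 ≡ 8 (mod 17); 8·15 ≡ 1, so inverse 15.
N/41 = 440249; 440249 ≡ 32 (mod 41); 32·9 ≡ 1, so inverse 9.
N/47 = 384047; 384047 ≡ 10 (mod 47); 10·33 ≡ 1, so inverse 33.
N/29 = 622421; 622421 ≡ 23 (mod 29); 23·24 ≡ 1, so inverse 24.
a ≡ 16·950011·7 + 10·1061777·15 + 32·440249·9 + 29·384047·33 + 16·622421·24 = 999002137.
999002137 mod 18050209 = 6240642.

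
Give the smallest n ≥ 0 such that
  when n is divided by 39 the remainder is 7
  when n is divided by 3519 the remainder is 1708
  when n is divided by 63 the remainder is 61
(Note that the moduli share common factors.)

gcd(39, 3519) = 3 and 3 | (1708 − 7), so the pair is consistent; merging gives n ≡ 22822 (mod 45747), where 45747 = lcm(39, 3519).
gcd(45747, 63) = 9 and 9 | (61 − 22822), so the pair is consistent; merging gives n ≡ 251557 (mod 320229), where 320229 = lcm(45747, 63).
The solution is unique modulo lcm(39, 3519, 63) = 320229.

251557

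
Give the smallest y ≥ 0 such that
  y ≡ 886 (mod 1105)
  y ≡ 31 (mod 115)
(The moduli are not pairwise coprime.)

21881

Combine the congruences pairwise.
gcd(1105, 115) = 5 and 5 | (31 − 886), so the pair is consistent; merging gives y ≡ 21881 (mod 25415), where 25415 = lcm(1105, 115).
The solution is unique modulo lcm(1105, 115) = 25415.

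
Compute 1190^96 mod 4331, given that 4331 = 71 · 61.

1545

Mod 71: 1190 ≡ 54; by Fermat, exponent reduces to 96 mod 70 = 26; 54^26 ≡ 54 (mod 71).
Mod 61: 1190 ≡ 31; by Fermat, exponent reduces to 96 mod 60 = 36; 31^36 ≡ 20 (mod 61).
Combine by CRT: x ≡ 54 (mod 71), x ≡ 20 (mod 61) ⇒ x ≡ 1545 (mod 4331).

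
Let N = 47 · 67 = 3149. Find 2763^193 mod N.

1657

Mod 47: 2763 ≡ 37; by Fermat, exponent reduces to 193 mod 46 = 9; 37^9 ≡ 12 (mod 47).
Mod 67: 2763 ≡ 16; by Fermat, exponent reduces to 193 mod 66 = 61; 16^61 ≡ 49 (mod 67).
Combine by CRT: x ≡ 12 (mod 47), x ≡ 49 (mod 67) ⇒ x ≡ 1657 (mod 3149).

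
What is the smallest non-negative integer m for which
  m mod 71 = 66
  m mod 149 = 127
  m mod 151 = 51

The moduli are pairwise coprime; N = 71·149·151 = 1597429.
N/71 = 22499; 22499 ≡ 63 (mod 71); 63·62 ≡ 1, so inverse 62.
N/149 = 10721; 10721 ≡ 142 (mod 149); 142·85 ≡ 1, so inverse 85.
N/151 = 10579; 10579 ≡ 9 (mod 151); 9·84 ≡ 1, so inverse 84.
m ≡ 66·22499·62 + 127·10721·85 + 51·10579·84 = 253119539.
253119539 mod 1597429 = 725757.

725757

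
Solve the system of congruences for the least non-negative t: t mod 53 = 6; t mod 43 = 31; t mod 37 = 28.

78764

The moduli are pairwise coprime; N = 53·43·37 = 84323.
N/53 = 1591; 1591 ≡ 1 (mod 53), inverse 1.
N/43 = 1961; 1961 ≡ 26 (mod 43); 26·5 ≡ 1, so inverse 5.
N/37 = 2279; 2279 ≡ 22 (mod 37); 22·32 ≡ 1, so inverse 32.
t ≡ 6·1591·1 + 31·1961·5 + 28·2279·32 = 2355485.
2355485 mod 84323 = 78764.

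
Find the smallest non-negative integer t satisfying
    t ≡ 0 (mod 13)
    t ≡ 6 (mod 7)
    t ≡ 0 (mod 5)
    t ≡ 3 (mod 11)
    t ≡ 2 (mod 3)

The moduli are pairwise coprime; N = 13·7·5·11·3 = 15015.
N/13 = 1155; 1155 ≡ 11 (mod 13); 11·6 ≡ 1, so inverse 6.
N/7 = 2145; 2145 ≡ 3 (mod 7); 3·5 ≡ 1, so inverse 5.
N/5 = 3003; 3003 ≡ 3 (mod 5); 3·2 ≡ 1, so inverse 2.
N/11 = 1365; 1365 ≡ 1 (mod 11), inverse 1.
N/3 = 5005; 5005 ≡ 1 (mod 3), inverse 1.
t ≡ 0·1155·6 + 6·2145·5 + 0·3003·2 + 3·1365·1 + 2·5005·1 = 78455.
78455 mod 15015 = 3380.

3380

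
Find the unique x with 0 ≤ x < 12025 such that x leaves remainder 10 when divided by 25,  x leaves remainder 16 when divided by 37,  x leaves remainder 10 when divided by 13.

8785

From x ≡ 10 (mod 25) write x = 10 + 25t. Substituting into x ≡ 16 (mod 37) gives 25t ≡ 6 (mod 37), and since 25⁻¹ ≡ 3 (mod 37), t ≡ 18. Hence x ≡ 10 + 25·18 = 460 (mod 925).
From x ≡ 460 (mod 925) write x = 460 + 925t. Substituting into x ≡ 10 (mod 13) gives 925t ≡ 5 (mod 13), and since 2⁻¹ ≡ 7 (mod 13), t ≡ 9. Hence x ≡ 460 + 925·9 = 8785 (mod 12025).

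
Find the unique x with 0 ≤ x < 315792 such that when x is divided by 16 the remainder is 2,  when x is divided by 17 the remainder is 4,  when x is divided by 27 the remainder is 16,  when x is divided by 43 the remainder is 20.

263266

The moduli are pairwise coprime; N = 16·17·27·43 = 315792.
N/16 = 19737; 19737 ≡ 9 (mod 16); 9·9 ≡ 1, so inverse 9.
N/17 = 18576; 18576 ≡ 12 (mod 17); 12·10 ≡ 1, so inverse 10.
N/27 = 11696; 11696 ≡ 5 (mod 27); 5·11 ≡ 1, so inverse 11.
N/43 = 7344; 7344 ≡ 34 (mod 43); 34·19 ≡ 1, so inverse 19.
x ≡ 2·19737·9 + 4·18576·10 + 16·11696·11 + 20·7344·19 = 5947522.
5947522 mod 315792 = 263266.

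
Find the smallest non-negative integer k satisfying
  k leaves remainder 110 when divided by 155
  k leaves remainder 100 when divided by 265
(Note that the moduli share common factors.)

gcd(155, 265) = 5 and 5 | (100 − 110), so the pair is consistent; merging gives k ≡ 4605 (mod 8215), where 8215 = lcm(155, 265).
The solution is unique modulo lcm(155, 265) = 8215.

4605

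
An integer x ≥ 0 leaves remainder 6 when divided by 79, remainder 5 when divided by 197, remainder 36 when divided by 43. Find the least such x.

From x ≡ 6 (mod 79) write x = 6 + 79t. Substituting into x ≡ 5 (mod 197) gives 79t ≡ 196 (mod 197), and since 79⁻¹ ≡ 5 (mod 197), t ≡ 192. Hence x ≡ 6 + 79·192 = 15174 (mod 15563).
From x ≡ 15174 (mod 15563) write x = 15174 + 15563t. Substituting into x ≡ 36 (mod 43) gives 15563t ≡ 41 (mod 43), and since 40⁻¹ ≡ 14 (mod 43), t ≡ 15. Hence x ≡ 15174 + 15563·15 = 248619 (mod 669209).

248619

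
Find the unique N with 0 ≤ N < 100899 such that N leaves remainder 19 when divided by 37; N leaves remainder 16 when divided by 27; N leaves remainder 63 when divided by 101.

40867

From N ≡ 19 (mod 37) write N = 19 + 37t. Substituting into N ≡ 16 (mod 27) gives 37t ≡ 24 (mod 27), and since 10⁻¹ ≡ 19 (mod 27), t ≡ 24. Hence N ≡ 19 + 37·24 = 907 (mod 999).
From N ≡ 907 (mod 999) write N = 907 + 999t. Substituting into N ≡ 63 (mod 101) gives 999t ≡ 65 (mod 101), and since 90⁻¹ ≡ 55 (mod 101), t ≡ 40. Hence N ≡ 907 + 999·40 = 40867 (mod 100899).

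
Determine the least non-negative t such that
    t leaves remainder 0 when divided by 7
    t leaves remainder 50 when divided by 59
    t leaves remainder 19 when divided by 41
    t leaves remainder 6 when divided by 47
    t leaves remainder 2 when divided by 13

From t ≡ 0 (mod 7) write t = 0 + 7s. Substituting into t ≡ 50 (mod 59) gives 7s ≡ 50 (mod 59), and since 7⁻¹ ≡ 17 (mod 59), s ≡ 24. Hence t ≡ 0 + 7·24 = 168 (mod 413).
From t ≡ 168 (mod 413) write t = 168 + 413s. Substituting into t ≡ 19 (mod 41) gives 413s ≡ 15 (mod 41), and since 3⁻¹ ≡ 14 (mod 41), s ≡ 5. Hence t ≡ 168 + 413·5 = 2233 (mod 16933).
From t ≡ 2233 (mod 16933) write t = 2233 + 16933s. Substituting into t ≡ 6 (mod 47) gives 16933s ≡ 29 (mod 47), and since 13⁻¹ ≡ 29 (mod 47), s ≡ 42. Hence t ≡ 2233 + 16933·42 = 713419 (mod 795851).
From t ≡ 713419 (mod 795851) write t = 713419 + 795851s. Substituting into t ≡ 2 (mod 13) gives 795851s ≡ 10 (mod 13), and since 4⁻¹ ≡ 10 (mod 13), s ≡ 9. Hence t ≡ 713419 + 795851·9 = 7876078 (mod 10346063).

7876078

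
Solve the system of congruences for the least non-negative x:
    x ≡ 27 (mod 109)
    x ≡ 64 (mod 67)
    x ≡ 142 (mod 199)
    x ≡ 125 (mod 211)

The moduli are pairwise coprime; N = 109·67·199·211 = 306645667.
N/109 = 2813263; 2813263 ≡ 82 (mod 109); 82·4 ≡ 1, so inverse 4.
N/67 = 4576801; 4576801 ≡ 31 (mod 67); 31·13 ≡ 1, so inverse 13.
N/199 = 1540933; 1540933 ≡ 76 (mod 199); 76·55 ≡ 1, so inverse 55.
N/211 = 1453297; 1453297 ≡ 140 (mod 211); 140·104 ≡ 1, so inverse 104.
x ≡ 27·2813263·4 + 64·4576801·13 + 142·1540933·55 + 125·1453297·104 = 35039278566.
35039278566 mod 306645667 = 81672528.

81672528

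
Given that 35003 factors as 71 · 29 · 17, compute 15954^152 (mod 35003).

32471

Mod 71: 15954 ≡ 50; by Fermat, exponent reduces to 152 mod 70 = 12; 50^12 ≡ 24 (mod 71).
Mod 29: 15954 ≡ 4; by Fermat, exponent reduces to 152 mod 28 = 12; 4^12 ≡ 20 (mod 29).
Mod 17: 15954 ≡ 8; by Fermat, exponent reduces to 152 mod 16 = 8; 8^8 ≡ 1 (mod 17).
Combine by CRT: x ≡ 24 (mod 71), x ≡ 20 (mod 29), x ≡ 1 (mod 17) ⇒ x ≡ 32471 (mod 35003).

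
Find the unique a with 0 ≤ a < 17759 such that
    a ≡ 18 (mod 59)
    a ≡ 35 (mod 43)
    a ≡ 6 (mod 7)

7216

Combine the congruences pairwise.
From a ≡ 18 (mod 59) write a = 18 + 59t. Substituting into a ≡ 35 (mod 43) gives 59t ≡ 17 (mod 43), and since 16⁻¹ ≡ 35 (mod 43), t ≡ 36. Hence a ≡ 18 + 59·36 = 2142 (mod 2537).
From a ≡ 2142 (mod 2537) write a = 2142 + 2537t. Substituting into a ≡ 6 (mod 7) gives 2537t ≡ 6 (mod 7), and since 3⁻¹ ≡ 5 (mod 7), t ≡ 2. Hence a ≡ 2142 + 2537·2 = 7216 (mod 17759).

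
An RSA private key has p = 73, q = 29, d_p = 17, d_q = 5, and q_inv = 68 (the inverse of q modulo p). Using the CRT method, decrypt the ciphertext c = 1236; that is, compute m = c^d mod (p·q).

m₁ = c^(d_p) mod p: c ≡ 68 (mod 73), and 68^17 mod 73 = 53.
m₂ = c^(d_q) mod q: c ≡ 18 (mod 29), and 18^5 mod 29 = 15.
h = q_inv·(m₁ − m₂) mod p = 68·(53 − 15) mod 73 = 29.
m = m₂ + h·q = 15 + 29·29 = 856.

856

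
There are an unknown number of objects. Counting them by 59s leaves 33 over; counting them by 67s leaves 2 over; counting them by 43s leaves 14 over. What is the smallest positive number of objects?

From N ≡ 33 (mod 59) write N = 33 + 59t. Substituting into N ≡ 2 (mod 67) gives 59t ≡ 36 (mod 67), and since 59⁻¹ ≡ 25 (mod 67), t ≡ 29. Hence N ≡ 33 + 59·29 = 1744 (mod 3953).
From N ≡ 1744 (mod 3953) write N = 1744 + 3953t. Substituting into N ≡ 14 (mod 43) gives 3953t ≡ 33 (mod 43), and since 40⁻¹ ≡ 14 (mod 43), t ≡ 32. Hence N ≡ 1744 + 3953·32 = 128240 (mod 169979).

128240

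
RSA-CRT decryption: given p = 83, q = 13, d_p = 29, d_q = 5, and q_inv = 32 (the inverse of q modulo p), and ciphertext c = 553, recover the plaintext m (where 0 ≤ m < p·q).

921

m₁ = c^(d_p) mod p: c ≡ 55 (mod 83), and 55^29 mod 83 = 8.
m₂ = c^(d_q) mod q: c ≡ 7 (mod 13), and 7^5 mod 13 = 11.
h = q_inv·(m₁ − m₂) mod p = 32·(8 − 11) mod 83 = 70.
m = m₂ + h·q = 11 + 70·13 = 921.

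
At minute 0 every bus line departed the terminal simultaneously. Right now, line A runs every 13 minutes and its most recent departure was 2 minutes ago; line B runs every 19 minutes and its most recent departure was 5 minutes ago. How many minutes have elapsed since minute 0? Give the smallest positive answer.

From t ≡ 2 (mod 13) write t = 2 + 13s. Substituting into t ≡ 5 (mod 19) gives 13s ≡ 3 (mod 19), and since 13⁻¹ ≡ 3 (mod 19), s ≡ 9. Hence t ≡ 2 + 13·9 = 119 (mod 247).

119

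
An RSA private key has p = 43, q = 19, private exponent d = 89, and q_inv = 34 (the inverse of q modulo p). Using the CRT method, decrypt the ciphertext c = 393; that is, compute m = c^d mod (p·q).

d_p = d mod (p−1) = 89 mod 42 = 5; d_q = d mod (q−1) = 17.
m₁ = c^(d_p) mod p: c ≡ 6 (mod 43), and 6^5 mod 43 = 36.
m₂ = c^(d_q) mod q: c ≡ 13 (mod 19), and 13^17 mod 19 = 3.
h = q_inv·(m₁ − m₂) mod p = 34·(36 − 3) mod 43 = 4.
m = m₂ + h·q = 3 + 4·19 = 79.

79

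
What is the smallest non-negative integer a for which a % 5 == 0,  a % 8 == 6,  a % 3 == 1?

70

From a ≡ 0 (mod 5) write a = 0 + 5t. Substituting into a ≡ 6 (mod 8) gives 5t ≡ 6 (mod 8), and since 5⁻¹ ≡ 5 (mod 8), t ≡ 6. Hence a ≡ 0 + 5·6 = 30 (mod 40).
From a ≡ 30 (mod 40) write a = 30 + 40t. Substituting into a ≡ 1 (mod 3) gives 40t ≡ 1 (mod 3), and since 1⁻¹ ≡ 1 (mod 3), t ≡ 1. Hence a ≡ 30 + 40·1 = 70 (mod 120).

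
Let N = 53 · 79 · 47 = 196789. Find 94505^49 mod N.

Mod 53: 94505 ≡ 6; 6^49 ≡ 40 (mod 53).
Mod 79: 94505 ≡ 21; 21^49 ≡ 22 (mod 79).
Mod 47: 94505 ≡ 35; by Fermat, exponent reduces to 49 mod 46 = 3; 35^3 ≡ 11 (mod 47).
Combine by CRT: x ≡ 40 (mod 53), x ≡ 22 (mod 79), x ≡ 11 (mod 47) ⇒ x ≡ 59983 (mod 196789).

59983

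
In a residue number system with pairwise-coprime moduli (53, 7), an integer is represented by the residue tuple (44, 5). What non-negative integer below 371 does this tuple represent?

362

From x ≡ 44 (mod 53) write x = 44 + 53t. Substituting into x ≡ 5 (mod 7) gives 53t ≡ 3 (mod 7), and since 4⁻¹ ≡ 2 (mod 7), t ≡ 6. Hence x ≡ 44 + 53·6 = 362 (mod 371).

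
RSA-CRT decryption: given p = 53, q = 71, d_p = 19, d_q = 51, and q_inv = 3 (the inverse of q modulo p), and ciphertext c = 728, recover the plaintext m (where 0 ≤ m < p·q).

292

m₁ = c^(d_p) mod p: c ≡ 39 (mod 53), and 39^19 mod 53 = 27.
m₂ = c^(d_q) mod q: c ≡ 18 (mod 71), and 18^51 mod 71 = 8.
h = q_inv·(m₁ − m₂) mod p = 3·(27 − 8) mod 53 = 4.
m = m₂ + h·q = 8 + 4·71 = 292.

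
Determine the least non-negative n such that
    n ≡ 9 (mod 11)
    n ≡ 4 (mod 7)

53

From n ≡ 9 (mod 11) write n = 9 + 11t. Substituting into n ≡ 4 (mod 7) gives 11t ≡ 2 (mod 7), and since 4⁻¹ ≡ 2 (mod 7), t ≡ 4. Hence n ≡ 9 + 11·4 = 53 (mod 77).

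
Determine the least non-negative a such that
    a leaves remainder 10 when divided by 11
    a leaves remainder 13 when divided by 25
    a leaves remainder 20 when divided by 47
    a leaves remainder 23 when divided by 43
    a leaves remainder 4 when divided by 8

The moduli are pairwise coprime; N = 11·25·47·43·8 = 4446200.
N/11 = 404200; 404200 ≡ 5 (mod 11); 5·9 ≡ 1, so inverse 9.
N/25 = 177848; 177848 ≡ 23 (mod 25); 23·12 ≡ 1, so inverse 12.
N/47 = 94600; 94600 ≡ 36 (mod 47); 36·17 ≡ 1, so inverse 17.
N/43 = 103400; 103400 ≡ 28 (mod 43); 28·20 ≡ 1, so inverse 20.
N/8 = 555775; 555775 ≡ 7 (mod 8); 7·7 ≡ 1, so inverse 7.
a ≡ 10·404200·9 + 13·177848·12 + 20·94600·17 + 23·103400·20 + 4·555775·7 = 159411988.
159411988 mod 4446200 = 3794988.

3794988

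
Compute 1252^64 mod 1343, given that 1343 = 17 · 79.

Mod 17: 1252 ≡ 11; since 16 | 64, by Fermat 11^64 ≡ 1 (mod 17).
Mod 79: 1252 ≡ 67; 67^64 ≡ 46 (mod 79).
Combine by CRT: x ≡ 1 (mod 17), x ≡ 46 (mod 79) ⇒ x ≡ 1310 (mod 1343).

1310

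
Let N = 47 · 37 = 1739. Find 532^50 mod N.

899

Mod 47: 532 ≡ 15; by Fermat, exponent reduces to 50 mod 46 = 4; 15^4 ≡ 6 (mod 47).
Mod 37: 532 ≡ 14; by Fermat, exponent reduces to 50 mod 36 = 14; 14^14 ≡ 11 (mod 37).
Combine by CRT: x ≡ 6 (mod 47), x ≡ 11 (mod 37) ⇒ x ≡ 899 (mod 1739).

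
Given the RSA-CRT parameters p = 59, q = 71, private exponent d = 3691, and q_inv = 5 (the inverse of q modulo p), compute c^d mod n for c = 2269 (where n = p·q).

2141

d_p = d mod (p−1) = 3691 mod 58 = 37; d_q = d mod (q−1) = 51.
m₁ = c^(d_p) mod p: c ≡ 27 (mod 59), and 27^37 mod 59 = 17.
m₂ = c^(d_q) mod q: c ≡ 68 (mod 71), and 68^51 mod 71 = 11.
h = q_inv·(m₁ − m₂) mod p = 5·(17 − 11) mod 59 = 30.
m = m₂ + h·q = 11 + 30·71 = 2141.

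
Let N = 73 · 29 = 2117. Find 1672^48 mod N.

877

Mod 73: 1672 ≡ 66; 66^48 ≡ 1 (mod 73).
Mod 29: 1672 ≡ 19; by Fermat, exponent reduces to 48 mod 28 = 20; 19^20 ≡ 7 (mod 29).
Combine by CRT: x ≡ 1 (mod 73), x ≡ 7 (mod 29) ⇒ x ≡ 877 (mod 2117).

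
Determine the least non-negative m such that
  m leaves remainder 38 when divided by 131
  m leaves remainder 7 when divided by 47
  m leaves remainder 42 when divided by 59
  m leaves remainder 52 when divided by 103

21474213

From m ≡ 38 (mod 131) write m = 38 + 131t. Substituting into m ≡ 7 (mod 47) gives 131t ≡ 16 (mod 47), and since 37⁻¹ ≡ 14 (mod 47), t ≡ 36. Hence m ≡ 38 + 131·36 = 4754 (mod 6157).
From m ≡ 4754 (mod 6157) write m = 4754 + 6157t. Substituting into m ≡ 42 (mod 59) gives 6157t ≡ 8 (mod 59), and since 21⁻¹ ≡ 45 (mod 59), t ≡ 6. Hence m ≡ 4754 + 6157·6 = 41696 (mod 363263).
From m ≡ 41696 (mod 363263) write m = 41696 + 363263t. Substituting into m ≡ 52 (mod 103) gives 363263t ≡ 71 (mod 103), and since 85⁻¹ ≡ 40 (mod 103), t ≡ 59. Hence m ≡ 41696 + 363263·59 = 21474213 (mod 37416089).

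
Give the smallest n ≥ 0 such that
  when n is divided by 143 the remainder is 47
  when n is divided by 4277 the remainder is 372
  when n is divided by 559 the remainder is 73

Combine the congruences pairwise.
gcd(143, 4277) = 13 and 13 | (372 − 47), so the pair is consistent; merging gives n ≡ 13203 (mod 47047), where 47047 = lcm(143, 4277).
gcd(47047, 559) = 13 and 13 | (73 − 13203), so the pair is consistent; merging gives n ≡ 1895083 (mod 2023021), where 2023021 = lcm(47047, 559).
The solution is unique modulo lcm(143, 4277, 559) = 2023021.

1895083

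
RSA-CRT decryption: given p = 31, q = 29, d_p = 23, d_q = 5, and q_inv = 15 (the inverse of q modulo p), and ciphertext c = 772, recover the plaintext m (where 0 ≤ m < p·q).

392

m₁ = c^(d_p) mod p: c ≡ 28 (mod 31), and 28^23 mod 31 = 20.
m₂ = c^(d_q) mod q: c ≡ 18 (mod 29), and 18^5 mod 29 = 15.
h = q_inv·(m₁ − m₂) mod p = 15·(20 − 15) mod 31 = 13.
m = m₂ + h·q = 15 + 13·29 = 392.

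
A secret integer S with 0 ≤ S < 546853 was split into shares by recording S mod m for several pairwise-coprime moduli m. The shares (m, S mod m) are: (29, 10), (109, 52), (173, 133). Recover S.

392670

Combine the congruences pairwise.
From S ≡ 10 (mod 29) write S = 10 + 29t. Substituting into S ≡ 52 (mod 109) gives 29t ≡ 42 (mod 109), and since 29⁻¹ ≡ 94 (mod 109), t ≡ 24. Hence S ≡ 10 + 29·24 = 706 (mod 3161).
From S ≡ 706 (mod 3161) write S = 706 + 3161t. Substituting into S ≡ 133 (mod 173) gives 3161t ≡ 119 (mod 173), and since 47⁻¹ ≡ 81 (mod 173), t ≡ 124. Hence S ≡ 706 + 3161·124 = 392670 (mod 546853).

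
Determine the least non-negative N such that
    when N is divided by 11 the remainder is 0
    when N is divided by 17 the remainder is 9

77

From N ≡ 0 (mod 11) write N = 0 + 11t. Substituting into N ≡ 9 (mod 17) gives 11t ≡ 9 (mod 17), and since 11⁻¹ ≡ 14 (mod 17), t ≡ 7. Hence N ≡ 0 + 11·7 = 77 (mod 187).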